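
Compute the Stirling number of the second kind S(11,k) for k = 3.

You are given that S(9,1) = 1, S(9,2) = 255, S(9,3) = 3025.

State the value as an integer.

28501

row 10: T[10][2]=2·255+1=511  T[10][3]=3·3025+255=9330
row 11: T[11][3]=3·9330+511=28501
Read S(11,3) = 28501.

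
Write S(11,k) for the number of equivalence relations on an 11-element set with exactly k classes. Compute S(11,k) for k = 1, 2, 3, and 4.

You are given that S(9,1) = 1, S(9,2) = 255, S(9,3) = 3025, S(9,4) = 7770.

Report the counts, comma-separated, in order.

1, 1023, 28501, 145750

@10  (10,1):1·1+0→1, (10,2):255·2+1→511, (10,3):3025·3+255→9330, (10,4):7770·4+3025→34105
@11  (11,1):1·1+0→1, (11,2):511·2+1→1023, (11,3):9330·3+511→28501, (11,4):34105·4+9330→145750
Read S(11,1) = 1, S(11,2) = 1023, S(11,3) = 28501, S(11,4) = 145750.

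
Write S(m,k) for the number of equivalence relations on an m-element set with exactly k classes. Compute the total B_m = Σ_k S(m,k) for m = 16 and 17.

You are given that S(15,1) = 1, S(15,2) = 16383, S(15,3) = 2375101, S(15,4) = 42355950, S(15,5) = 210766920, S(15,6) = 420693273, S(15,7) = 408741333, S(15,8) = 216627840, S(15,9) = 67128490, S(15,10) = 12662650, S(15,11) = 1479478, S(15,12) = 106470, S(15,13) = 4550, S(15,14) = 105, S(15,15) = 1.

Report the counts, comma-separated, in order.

10480142147, 82864869804

@16  (16,1):1·1+0→1, (16,2):16383·2+1→32767, (16,3):2375101·3+16383→7141686, (16,4):42355950·4+2375101→171798901, (16,5):210766920·5+42355950→1096190550, (16,6):420693273·6+210766920→2734926558, (16,7):408741333·7+420693273→3281882604, (16,8):216627840·8+408741333→2141764053, (16,9):67128490·9+216627840→820784250, (16,10):12662650·10+67128490→193754990, (16,11):1479478·11+12662650→28936908, (16,12):106470·12+1479478→2757118, (16,13):4550·13+106470→165620, (16,14):105·14+4550→6020, (16,15):1·15+105→120, (16,16):0·16+1→1
@17  (17,1):1·1+0→1, (17,2):32767·2+1→65535, (17,3):7141686·3+32767→21457825, (17,4):171798901·4+7141686→694337290, (17,5):1096190550·5+171798901→5652751651, (17,6):2734926558·6+1096190550→17505749898, (17,7):3281882604·7+2734926558→25708104786, (17,8):2141764053·8+3281882604→20415995028, (17,9):820784250·9+2141764053→9528822303, (17,10):193754990·10+820784250→2758334150, (17,11):28936908·11+193754990→512060978, (17,12):2757118·12+28936908→62022324, (17,13):165620·13+2757118→4910178, (17,14):6020·14+165620→249900, (17,15):120·15+6020→7820, (17,16):1·16+120→136, (17,17):0·17+1→1
B_16 = ΣS(16,k) = 1+32767+7141686+171798901+1096190550+2734926558+3281882604+2141764053+820784250+193754990+28936908+2757118+165620+6020+120+1 = 10480142147
B_17 = ΣS(17,k) = 1+65535+21457825+694337290+5652751651+17505749898+25708104786+20415995028+9528822303+2758334150+512060978+62022324+4910178+249900+7820+136+1 = 82864869804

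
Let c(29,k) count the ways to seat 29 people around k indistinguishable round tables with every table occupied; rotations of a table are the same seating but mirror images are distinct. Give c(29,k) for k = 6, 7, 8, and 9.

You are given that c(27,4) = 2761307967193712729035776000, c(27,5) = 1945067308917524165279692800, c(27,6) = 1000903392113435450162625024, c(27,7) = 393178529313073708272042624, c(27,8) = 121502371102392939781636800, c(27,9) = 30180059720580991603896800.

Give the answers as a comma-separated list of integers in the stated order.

866422974395414742142363398144, 354237722035840197377888292864, 114481515057741551880042390144, 29891934088703915048808047424

row 28: T[28][5]=27·1945067308917524165279692800+2761307967193712729035776000=55278125307966865191587481600  T[28][6]=27·1000903392113435450162625024+1945067308917524165279692800=28969458895980281319670568448  T[28][7]=27·393178529313073708272042624+1000903392113435450162625024=11616723683566425573507775872  T[28][8]=27·121502371102392939781636800+393178529313073708272042624=3673742549077683082376236224  T[28][9]=27·30180059720580991603896800+121502371102392939781636800=936363983558079713086850400
row 29: T[29][6]=28·28969458895980281319670568448+55278125307966865191587481600=866422974395414742142363398144  T[29][7]=28·11616723683566425573507775872+28969458895980281319670568448=354237722035840197377888292864  T[29][8]=28·3673742549077683082376236224+11616723683566425573507775872=114481515057741551880042390144  T[29][9]=28·936363983558079713086850400+3673742549077683082376236224=29891934088703915048808047424
Read c(29,6) = 866422974395414742142363398144, c(29,7) = 354237722035840197377888292864, c(29,8) = 114481515057741551880042390144, c(29,9) = 29891934088703915048808047424.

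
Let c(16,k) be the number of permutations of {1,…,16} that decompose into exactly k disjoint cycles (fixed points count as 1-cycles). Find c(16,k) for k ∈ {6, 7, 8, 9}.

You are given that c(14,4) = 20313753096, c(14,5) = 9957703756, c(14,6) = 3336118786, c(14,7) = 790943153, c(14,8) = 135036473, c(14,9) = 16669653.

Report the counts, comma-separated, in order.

@15  (15,5):9957703756·14+20313753096→159721605680, (15,6):3336118786·14+9957703756→56663366760, (15,7):790943153·14+3336118786→14409322928, (15,8):135036473·14+790943153→2681453775, (15,9):16669653·14+135036473→368411615
@16  (16,6):56663366760·15+159721605680→1009672107080, (16,7):14409322928·15+56663366760→272803210680, (16,8):2681453775·15+14409322928→54631129553, (16,9):368411615·15+2681453775→8207628000
Read c(16,6) = 1009672107080, c(16,7) = 272803210680, c(16,8) = 54631129553, c(16,9) = 8207628000.

1009672107080, 272803210680, 54631129553, 8207628000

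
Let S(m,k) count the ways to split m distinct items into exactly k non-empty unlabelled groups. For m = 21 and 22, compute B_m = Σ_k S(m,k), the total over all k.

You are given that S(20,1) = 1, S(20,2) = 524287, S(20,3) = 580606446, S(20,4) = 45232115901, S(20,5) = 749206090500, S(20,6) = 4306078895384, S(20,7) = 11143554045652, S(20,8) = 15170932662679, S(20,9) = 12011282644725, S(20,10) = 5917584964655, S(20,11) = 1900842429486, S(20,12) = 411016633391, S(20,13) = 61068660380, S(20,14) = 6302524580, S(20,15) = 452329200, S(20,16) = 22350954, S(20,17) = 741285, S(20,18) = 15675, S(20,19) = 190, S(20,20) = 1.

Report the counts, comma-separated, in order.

@21  (21,1):1·1+0→1, (21,2):524287·2+1→1048575, (21,3):580606446·3+524287→1742343625, (21,4):45232115901·4+580606446→181509070050, (21,5):749206090500·5+45232115901→3791262568401, (21,6):4306078895384·6+749206090500→26585679462804, (21,7):11143554045652·7+4306078895384→82310957214948, (21,8):15170932662679·8+11143554045652→132511015347084, (21,9):12011282644725·9+15170932662679→123272476465204, (21,10):5917584964655·10+12011282644725→71187132291275, (21,11):1900842429486·11+5917584964655→26826851689001, (21,12):411016633391·12+1900842429486→6833042030178, (21,13):61068660380·13+411016633391→1204909218331, (21,14):6302524580·14+61068660380→149304004500, (21,15):452329200·15+6302524580→13087462580, (21,16):22350954·16+452329200→809944464, (21,17):741285·17+22350954→34952799, (21,18):15675·18+741285→1023435, (21,19):190·19+15675→19285, (21,20):1·20+190→210, (21,21):0·21+1→1
@22  (22,1):1·1+0→1, (22,2):1048575·2+1→2097151, (22,3):1742343625·3+1048575→5228079450, (22,4):181509070050·4+1742343625→727778623825, (22,5):3791262568401·5+181509070050→19137821912055, (22,6):26585679462804·6+3791262568401→163305339345225, (22,7):82310957214948·7+26585679462804→602762379967440, (22,8):132511015347084·8+82310957214948→1142399079991620, (22,9):123272476465204·9+132511015347084→1241963303533920, (22,10):71187132291275·10+123272476465204→835143799377954, (22,11):26826851689001·11+71187132291275→366282500870286, (22,12):6833042030178·12+26826851689001→108823356051137, (22,13):1204909218331·13+6833042030178→22496861868481, (22,14):149304004500·14+1204909218331→3295165281331, (22,15):13087462580·15+149304004500→345615943200, (22,16):809944464·16+13087462580→26046574004, (22,17):34952799·17+809944464→1404142047, (22,18):1023435·18+34952799→53374629, (22,19):19285·19+1023435→1389850, (22,20):210·20+19285→23485, (22,21):1·21+210→231, (22,22):0·22+1→1
B_21 = ΣS(21,k) = 1+1048575+1742343625+181509070050+3791262568401+26585679462804+82310957214948+132511015347084+123272476465204+71187132291275+26826851689001+6833042030178+1204909218331+149304004500+13087462580+809944464+34952799+1023435+19285+210+1 = 474869816156751
B_22 = ΣS(22,k) = 1+2097151+5228079450+727778623825+19137821912055+163305339345225+602762379967440+1142399079991620+1241963303533920+835143799377954+366282500870286+108823356051137+22496861868481+3295165281331+345615943200+26046574004+1404142047+53374629+1389850+23485+231+1 = 4506715738447323

474869816156751, 4506715738447323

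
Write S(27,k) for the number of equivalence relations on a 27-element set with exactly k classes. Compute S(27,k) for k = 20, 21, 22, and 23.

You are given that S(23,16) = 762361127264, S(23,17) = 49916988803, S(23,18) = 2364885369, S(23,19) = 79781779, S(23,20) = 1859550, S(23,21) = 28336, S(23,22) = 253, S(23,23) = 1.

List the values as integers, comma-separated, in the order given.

r24: T_24,17=17×49916988803+762361127264=1610949936915; T_24,18=18×2364885369+49916988803=92484925445; T_24,19=19×79781779+2364885369=3880739170; T_24,20=20×1859550+79781779=116972779; T_24,21=21×28336+1859550=2454606; T_24,22=22×253+28336=33902; T_24,23=23×1+253=276
r25: T_25,18=18×92484925445+1610949936915=3275678594925; T_25,19=19×3880739170+92484925445=166218969675; T_25,20=20×116972779+3880739170=6220194750; T_25,21=21×2454606+116972779=168519505; T_25,22=22×33902+2454606=3200450; T_25,23=23×276+33902=40250
r26: T_26,19=19×166218969675+3275678594925=6433839018750; T_26,20=20×6220194750+166218969675=290622864675; T_26,21=21×168519505+6220194750=9759104355; T_26,22=22×3200450+168519505=238929405; T_26,23=23×40250+3200450=4126200
r27: T_27,20=20×290622864675+6433839018750=12246296312250; T_27,21=21×9759104355+290622864675=495564056130; T_27,22=22×238929405+9759104355=15015551265; T_27,23=23×4126200+238929405=333832005
Read S(27,20) = 12246296312250, S(27,21) = 495564056130, S(27,22) = 15015551265, S(27,23) = 333832005.

12246296312250, 495564056130, 15015551265, 333832005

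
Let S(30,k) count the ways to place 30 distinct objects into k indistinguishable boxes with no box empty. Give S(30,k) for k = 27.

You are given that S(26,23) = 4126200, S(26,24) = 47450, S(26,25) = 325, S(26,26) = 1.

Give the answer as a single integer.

i=27: T(27,24)=4126200+24·47450=5265000 | T(27,25)=47450+25·325=55575 | T(27,26)=325+26·1=351 | T(27,27)=1+27·0=1
i=28: T(28,25)=5265000+25·55575=6654375 | T(28,26)=55575+26·351=64701 | T(28,27)=351+27·1=378
i=29: T(29,26)=6654375+26·64701=8336601 | T(29,27)=64701+27·378=74907
i=30: T(30,27)=8336601+27·74907=10359090
Read S(30,27) = 10359090.

10359090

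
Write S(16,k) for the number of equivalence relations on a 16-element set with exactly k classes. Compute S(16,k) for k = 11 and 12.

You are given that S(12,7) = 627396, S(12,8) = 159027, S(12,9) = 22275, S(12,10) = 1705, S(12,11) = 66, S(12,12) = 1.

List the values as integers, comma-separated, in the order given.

28936908, 2757118

@13  (13,8):159027·8+627396→1899612, (13,9):22275·9+159027→359502, (13,10):1705·10+22275→39325, (13,11):66·11+1705→2431, (13,12):1·12+66→78
@14  (14,9):359502·9+1899612→5135130, (14,10):39325·10+359502→752752, (14,11):2431·11+39325→66066, (14,12):78·12+2431→3367
@15  (15,10):752752·10+5135130→12662650, (15,11):66066·11+752752→1479478, (15,12):3367·12+66066→106470
@16  (16,11):1479478·11+12662650→28936908, (16,12):106470·12+1479478→2757118
Read S(16,11) = 28936908, S(16,12) = 2757118.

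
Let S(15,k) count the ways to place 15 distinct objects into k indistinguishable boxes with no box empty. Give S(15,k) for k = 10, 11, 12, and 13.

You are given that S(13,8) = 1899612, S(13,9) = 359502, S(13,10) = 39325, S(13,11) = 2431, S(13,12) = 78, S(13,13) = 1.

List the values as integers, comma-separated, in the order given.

12662650, 1479478, 106470, 4550

r14: T_14,9=9×359502+1899612=5135130; T_14,10=10×39325+359502=752752; T_14,11=11×2431+39325=66066; T_14,12=12×78+2431=3367; T_14,13=13×1+78=91
r15: T_15,10=10×752752+5135130=12662650; T_15,11=11×66066+752752=1479478; T_15,12=12×3367+66066=106470; T_15,13=13×91+3367=4550
Read S(15,10) = 12662650, S(15,11) = 1479478, S(15,12) = 106470, S(15,13) = 4550.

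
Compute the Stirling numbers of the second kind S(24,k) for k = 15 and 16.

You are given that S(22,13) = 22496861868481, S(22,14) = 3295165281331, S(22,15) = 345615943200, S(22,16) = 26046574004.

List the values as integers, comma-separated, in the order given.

195820242247080, 20677182465555

r23: T_23,14=14×3295165281331+22496861868481=68629175807115; T_23,15=15×345615943200+3295165281331=8479404429331; T_23,16=16×26046574004+345615943200=762361127264
r24: T_24,15=15×8479404429331+68629175807115=195820242247080; T_24,16=16×762361127264+8479404429331=20677182465555
Read S(24,15) = 195820242247080, S(24,16) = 20677182465555.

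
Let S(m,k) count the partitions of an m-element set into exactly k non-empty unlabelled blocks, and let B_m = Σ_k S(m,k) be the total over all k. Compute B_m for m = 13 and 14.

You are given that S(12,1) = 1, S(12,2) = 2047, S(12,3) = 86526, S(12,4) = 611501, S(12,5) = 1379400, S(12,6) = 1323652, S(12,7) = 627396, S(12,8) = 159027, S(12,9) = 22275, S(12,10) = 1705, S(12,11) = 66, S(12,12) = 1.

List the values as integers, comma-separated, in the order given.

27644437, 190899322

@13  (13,1):1·1+0→1, (13,2):2047·2+1→4095, (13,3):86526·3+2047→261625, (13,4):611501·4+86526→2532530, (13,5):1379400·5+611501→7508501, (13,6):1323652·6+1379400→9321312, (13,7):627396·7+1323652→5715424, (13,8):159027·8+627396→1899612, (13,9):22275·9+159027→359502, (13,10):1705·10+22275→39325, (13,11):66·11+1705→2431, (13,12):1·12+66→78, (13,13):0·13+1→1
@14  (14,1):1·1+0→1, (14,2):4095·2+1→8191, (14,3):261625·3+4095→788970, (14,4):2532530·4+261625→10391745, (14,5):7508501·5+2532530→40075035, (14,6):9321312·6+7508501→63436373, (14,7):5715424·7+9321312→49329280, (14,8):1899612·8+5715424→20912320, (14,9):359502·9+1899612→5135130, (14,10):39325·10+359502→752752, (14,11):2431·11+39325→66066, (14,12):78·12+2431→3367, (14,13):1·13+78→91, (14,14):0·14+1→1
B_13 = ΣS(13,k) = 1+4095+261625+2532530+7508501+9321312+5715424+1899612+359502+39325+2431+78+1 = 27644437
B_14 = ΣS(14,k) = 1+8191+788970+10391745+40075035+63436373+49329280+20912320+5135130+752752+66066+3367+91+1 = 190899322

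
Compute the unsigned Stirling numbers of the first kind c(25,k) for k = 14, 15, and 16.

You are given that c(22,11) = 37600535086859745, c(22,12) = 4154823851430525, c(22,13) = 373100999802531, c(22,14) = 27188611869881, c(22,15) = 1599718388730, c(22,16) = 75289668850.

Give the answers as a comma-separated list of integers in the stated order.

1246200069070215000, 92446911376173550, 5700586321864500

row 23: T[23][12]=22·4154823851430525+37600535086859745=129006659818331295  T[23][13]=22·373100999802531+4154823851430525=12363045847086207  T[23][14]=22·27188611869881+373100999802531=971250460939913  T[23][15]=22·1599718388730+27188611869881=62382416421941  T[23][16]=22·75289668850+1599718388730=3256091103430
row 24: T[24][13]=23·12363045847086207+129006659818331295=413356714301314056  T[24][14]=23·971250460939913+12363045847086207=34701806448704206  T[24][15]=23·62382416421941+971250460939913=2406046038644556  T[24][16]=23·3256091103430+62382416421941=137272511800831
row 25: T[25][14]=24·34701806448704206+413356714301314056=1246200069070215000  T[25][15]=24·2406046038644556+34701806448704206=92446911376173550  T[25][16]=24·137272511800831+2406046038644556=5700586321864500
Read c(25,14) = 1246200069070215000, c(25,15) = 92446911376173550, c(25,16) = 5700586321864500.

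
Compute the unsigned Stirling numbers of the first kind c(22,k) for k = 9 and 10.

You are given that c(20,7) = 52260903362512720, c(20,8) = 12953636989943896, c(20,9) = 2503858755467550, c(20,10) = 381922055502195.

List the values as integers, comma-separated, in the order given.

row 21: T[21][8]=20·12953636989943896+52260903362512720=311333643161390640  T[21][9]=20·2503858755467550+12953636989943896=63030812099294896  T[21][10]=20·381922055502195+2503858755467550=10142299865511450
row 22: T[22][9]=21·63030812099294896+311333643161390640=1634980697246583456  T[22][10]=21·10142299865511450+63030812099294896=276019109275035346
Read c(22,9) = 1634980697246583456, c(22,10) = 276019109275035346.

1634980697246583456, 276019109275035346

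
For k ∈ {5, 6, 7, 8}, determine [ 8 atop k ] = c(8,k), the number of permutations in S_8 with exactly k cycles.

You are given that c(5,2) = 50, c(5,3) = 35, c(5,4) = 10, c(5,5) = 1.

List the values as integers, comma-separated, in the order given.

1960, 322, 28, 1

r6: T_6,3=5×35+50=225; T_6,4=5×10+35=85; T_6,5=5×1+10=15; T_6,6=5×0+1=1
r7: T_7,4=6×85+225=735; T_7,5=6×15+85=175; T_7,6=6×1+15=21; T_7,7=6×0+1=1
r8: T_8,5=7×175+735=1960; T_8,6=7×21+175=322; T_8,7=7×1+21=28; T_8,8=7×0+1=1
Read c(8,5) = 1960, c(8,6) = 322, c(8,7) = 28, c(8,8) = 1.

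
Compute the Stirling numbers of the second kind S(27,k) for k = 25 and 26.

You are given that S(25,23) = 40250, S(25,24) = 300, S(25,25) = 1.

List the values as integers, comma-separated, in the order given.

r26: T_26,24=24×300+40250=47450; T_26,25=25×1+300=325; T_26,26=26×0+1=1
r27: T_27,25=25×325+47450=55575; T_27,26=26×1+325=351
Read S(27,25) = 55575, S(27,26) = 351.

55575, 351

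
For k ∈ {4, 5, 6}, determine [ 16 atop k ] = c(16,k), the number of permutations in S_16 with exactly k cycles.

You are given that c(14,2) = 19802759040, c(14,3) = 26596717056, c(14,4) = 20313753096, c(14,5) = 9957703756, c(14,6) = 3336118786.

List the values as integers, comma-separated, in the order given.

row 15: T[15][3]=14·26596717056+19802759040=392156797824  T[15][4]=14·20313753096+26596717056=310989260400  T[15][5]=14·9957703756+20313753096=159721605680  T[15][6]=14·3336118786+9957703756=56663366760
row 16: T[16][4]=15·310989260400+392156797824=5056995703824  T[16][5]=15·159721605680+310989260400=2706813345600  T[16][6]=15·56663366760+159721605680=1009672107080
Read c(16,4) = 5056995703824, c(16,5) = 2706813345600, c(16,6) = 1009672107080.

5056995703824, 2706813345600, 1009672107080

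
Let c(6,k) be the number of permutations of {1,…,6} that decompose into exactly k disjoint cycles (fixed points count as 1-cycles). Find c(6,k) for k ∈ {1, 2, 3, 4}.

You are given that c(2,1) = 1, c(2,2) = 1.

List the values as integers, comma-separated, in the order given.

120, 274, 225, 85

row 3: T[3][1]=2·1+0=2  T[3][2]=2·1+1=3  T[3][3]=2·0+1=1
row 4: T[4][1]=3·2+0=6  T[4][2]=3·3+2=11  T[4][3]=3·1+3=6  T[4][4]=3·0+1=1
row 5: T[5][1]=4·6+0=24  T[5][2]=4·11+6=50  T[5][3]=4·6+11=35  T[5][4]=4·1+6=10
row 6: T[6][1]=5·24+0=120  T[6][2]=5·50+24=274  T[6][3]=5·35+50=225  T[6][4]=5·10+35=85
Read c(6,1) = 120, c(6,2) = 274, c(6,3) = 225, c(6,4) = 85.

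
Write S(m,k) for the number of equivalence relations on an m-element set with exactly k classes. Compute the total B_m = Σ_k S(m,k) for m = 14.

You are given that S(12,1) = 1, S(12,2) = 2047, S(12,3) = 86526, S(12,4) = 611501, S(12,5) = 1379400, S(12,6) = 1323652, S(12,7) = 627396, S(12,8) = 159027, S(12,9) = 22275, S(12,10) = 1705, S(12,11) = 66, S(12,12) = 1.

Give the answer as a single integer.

190899322

r13: T_13,1=1×1+0=1; T_13,2=2×2047+1=4095; T_13,3=3×86526+2047=261625; T_13,4=4×611501+86526=2532530; T_13,5=5×1379400+611501=7508501; T_13,6=6×1323652+1379400=9321312; T_13,7=7×627396+1323652=5715424; T_13,8=8×159027+627396=1899612; T_13,9=9×22275+159027=359502; T_13,10=10×1705+22275=39325; T_13,11=11×66+1705=2431; T_13,12=12×1+66=78; T_13,13=13×0+1=1
r14: T_14,1=1×1+0=1; T_14,2=2×4095+1=8191; T_14,3=3×261625+4095=788970; T_14,4=4×2532530+261625=10391745; T_14,5=5×7508501+2532530=40075035; T_14,6=6×9321312+7508501=63436373; T_14,7=7×5715424+9321312=49329280; T_14,8=8×1899612+5715424=20912320; T_14,9=9×359502+1899612=5135130; T_14,10=10×39325+359502=752752; T_14,11=11×2431+39325=66066; T_14,12=12×78+2431=3367; T_14,13=13×1+78=91; T_14,14=14×0+1=1
B_14 = ΣS(14,k) = 1+8191+788970+10391745+40075035+63436373+49329280+20912320+5135130+752752+66066+3367+91+1 = 190899322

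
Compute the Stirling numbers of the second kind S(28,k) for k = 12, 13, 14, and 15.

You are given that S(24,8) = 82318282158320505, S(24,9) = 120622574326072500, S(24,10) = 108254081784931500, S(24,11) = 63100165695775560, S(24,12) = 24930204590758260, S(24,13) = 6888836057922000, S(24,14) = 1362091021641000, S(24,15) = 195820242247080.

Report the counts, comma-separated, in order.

985397416171213883565, 451512851236272407400, 148782988064375309400, 36060660300744309600

r25: T_25,9=9×120622574326072500+82318282158320505=1167921451092973005; T_25,10=10×108254081784931500+120622574326072500=1203163392175387500; T_25,11=11×63100165695775560+108254081784931500=802355904438462660; T_25,12=12×24930204590758260+63100165695775560=362262620784874680; T_25,13=13×6888836057922000+24930204590758260=114485073343744260; T_25,14=14×1362091021641000+6888836057922000=25958110360896000; T_25,15=15×195820242247080+1362091021641000=4299394655347200
r26: T_26,10=10×1203163392175387500+1167921451092973005=13199555372846848005; T_26,11=11×802355904438462660+1203163392175387500=10029078340998476760; T_26,12=12×362262620784874680+802355904438462660=5149507353856958820; T_26,13=13×114485073343744260+362262620784874680=1850568574253550060; T_26,14=14×25958110360896000+114485073343744260=477898618396288260; T_26,15=15×4299394655347200+25958110360896000=90449030191104000
r27: T_27,11=11×10029078340998476760+13199555372846848005=123519417123830092365; T_27,12=12×5149507353856958820+10029078340998476760=71823166587281982600; T_27,13=13×1850568574253550060+5149507353856958820=29206898819153109600; T_27,14=14×477898618396288260+1850568574253550060=8541149231801585700; T_27,15=15×90449030191104000+477898618396288260=1834634071262848260
r28: T_28,12=12×71823166587281982600+123519417123830092365=985397416171213883565; T_28,13=13×29206898819153109600+71823166587281982600=451512851236272407400; T_28,14=14×8541149231801585700+29206898819153109600=148782988064375309400; T_28,15=15×1834634071262848260+8541149231801585700=36060660300744309600
Read S(28,12) = 985397416171213883565, S(28,13) = 451512851236272407400, S(28,14) = 148782988064375309400, S(28,15) = 36060660300744309600.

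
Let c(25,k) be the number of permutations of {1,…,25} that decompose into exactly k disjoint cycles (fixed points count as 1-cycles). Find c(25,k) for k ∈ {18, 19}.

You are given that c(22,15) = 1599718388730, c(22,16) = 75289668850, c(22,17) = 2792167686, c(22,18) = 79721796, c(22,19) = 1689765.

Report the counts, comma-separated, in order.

12191224980000, 414908513800

i=23: T(23,16)=1599718388730+22·75289668850=3256091103430 | T(23,17)=75289668850+22·2792167686=136717357942 | T(23,18)=2792167686+22·79721796=4546047198 | T(23,19)=79721796+22·1689765=116896626
i=24: T(24,17)=3256091103430+23·136717357942=6400590336096 | T(24,18)=136717357942+23·4546047198=241276443496 | T(24,19)=4546047198+23·116896626=7234669596
i=25: T(25,18)=6400590336096+24·241276443496=12191224980000 | T(25,19)=241276443496+24·7234669596=414908513800
Read c(25,18) = 12191224980000, c(25,19) = 414908513800.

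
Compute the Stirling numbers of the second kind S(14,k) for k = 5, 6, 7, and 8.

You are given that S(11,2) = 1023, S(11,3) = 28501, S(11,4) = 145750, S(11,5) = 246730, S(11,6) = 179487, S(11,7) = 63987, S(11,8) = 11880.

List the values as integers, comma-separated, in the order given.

40075035, 63436373, 49329280, 20912320

[12] T[12,3]:3*28501+1023=86526 · T[12,4]:4*145750+28501=611501 · T[12,5]:5*246730+145750=1379400 · T[12,6]:6*179487+246730=1323652 · T[12,7]:7*63987+179487=627396 · T[12,8]:8*11880+63987=159027
[13] T[13,4]:4*611501+86526=2532530 · T[13,5]:5*1379400+611501=7508501 · T[13,6]:6*1323652+1379400=9321312 · T[13,7]:7*627396+1323652=5715424 · T[13,8]:8*159027+627396=1899612
[14] T[14,5]:5*7508501+2532530=40075035 · T[14,6]:6*9321312+7508501=63436373 · T[14,7]:7*5715424+9321312=49329280 · T[14,8]:8*1899612+5715424=20912320
Read S(14,5) = 40075035, S(14,6) = 63436373, S(14,7) = 49329280, S(14,8) = 20912320.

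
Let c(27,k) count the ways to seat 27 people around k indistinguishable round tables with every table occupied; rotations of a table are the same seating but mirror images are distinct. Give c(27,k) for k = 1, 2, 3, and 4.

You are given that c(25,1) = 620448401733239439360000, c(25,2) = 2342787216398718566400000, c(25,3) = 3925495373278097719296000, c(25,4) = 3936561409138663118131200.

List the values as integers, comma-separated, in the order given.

403291461126605635584000000, 1554454559147562279567360000, 2671674589068831403868160000, 2761307967193712729035776000

[26] T[26,1]:25*620448401733239439360000+0=15511210043330985984000000 · T[26,2]:25*2342787216398718566400000+620448401733239439360000=59190128811701203599360000 · T[26,3]:25*3925495373278097719296000+2342787216398718566400000=100480171548351161548800000 · T[26,4]:25*3936561409138663118131200+3925495373278097719296000=102339530601744675672576000
[27] T[27,1]:26*15511210043330985984000000+0=403291461126605635584000000 · T[27,2]:26*59190128811701203599360000+15511210043330985984000000=1554454559147562279567360000 · T[27,3]:26*100480171548351161548800000+59190128811701203599360000=2671674589068831403868160000 · T[27,4]:26*102339530601744675672576000+100480171548351161548800000=2761307967193712729035776000
Read c(27,1) = 403291461126605635584000000, c(27,2) = 1554454559147562279567360000, c(27,3) = 2671674589068831403868160000, c(27,4) = 2761307967193712729035776000.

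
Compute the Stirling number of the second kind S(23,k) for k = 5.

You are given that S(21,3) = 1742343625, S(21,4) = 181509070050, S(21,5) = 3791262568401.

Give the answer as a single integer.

@22  (22,4):181509070050·4+1742343625→727778623825, (22,5):3791262568401·5+181509070050→19137821912055
@23  (23,5):19137821912055·5+727778623825→96416888184100
Read S(23,5) = 96416888184100.

96416888184100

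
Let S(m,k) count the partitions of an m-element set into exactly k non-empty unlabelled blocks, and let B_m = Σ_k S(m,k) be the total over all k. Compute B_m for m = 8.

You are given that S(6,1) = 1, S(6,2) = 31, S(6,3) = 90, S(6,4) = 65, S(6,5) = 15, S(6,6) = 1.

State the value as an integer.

i=7: T(7,1)=0+1·1=1 | T(7,2)=1+2·31=63 | T(7,3)=31+3·90=301 | T(7,4)=90+4·65=350 | T(7,5)=65+5·15=140 | T(7,6)=15+6·1=21 | T(7,7)=1+7·0=1
i=8: T(8,1)=0+1·1=1 | T(8,2)=1+2·63=127 | T(8,3)=63+3·301=966 | T(8,4)=301+4·350=1701 | T(8,5)=350+5·140=1050 | T(8,6)=140+6·21=266 | T(8,7)=21+7·1=28 | T(8,8)=1+8·0=1
B_8 = ΣS(8,k) = 1+127+966+1701+1050+266+28+1 = 4140

4140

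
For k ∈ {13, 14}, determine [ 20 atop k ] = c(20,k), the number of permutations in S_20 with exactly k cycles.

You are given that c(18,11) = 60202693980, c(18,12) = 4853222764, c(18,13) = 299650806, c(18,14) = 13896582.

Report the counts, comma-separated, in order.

342252511900, 20692933630

[19] T[19,12]:18*4853222764+60202693980=147560703732 · T[19,13]:18*299650806+4853222764=10246937272 · T[19,14]:18*13896582+299650806=549789282
[20] T[20,13]:19*10246937272+147560703732=342252511900 · T[20,14]:19*549789282+10246937272=20692933630
Read c(20,13) = 342252511900, c(20,14) = 20692933630.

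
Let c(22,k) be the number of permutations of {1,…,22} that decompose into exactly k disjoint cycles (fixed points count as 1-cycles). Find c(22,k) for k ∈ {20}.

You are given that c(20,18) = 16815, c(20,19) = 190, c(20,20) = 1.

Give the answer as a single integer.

25025

i=21: T(21,19)=16815+20·190=20615 | T(21,20)=190+20·1=210
i=22: T(22,20)=20615+21·210=25025
Read c(22,20) = 25025.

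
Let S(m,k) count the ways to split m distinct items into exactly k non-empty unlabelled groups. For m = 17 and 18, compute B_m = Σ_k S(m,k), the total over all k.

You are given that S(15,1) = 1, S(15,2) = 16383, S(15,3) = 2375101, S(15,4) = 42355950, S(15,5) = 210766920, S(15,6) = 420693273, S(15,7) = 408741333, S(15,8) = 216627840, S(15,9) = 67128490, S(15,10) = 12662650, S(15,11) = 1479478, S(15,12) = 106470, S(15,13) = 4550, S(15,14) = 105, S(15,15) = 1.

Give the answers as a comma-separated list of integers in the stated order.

82864869804, 682076806159

i=16: T(16,1)=0+1·1=1 | T(16,2)=1+2·16383=32767 | T(16,3)=16383+3·2375101=7141686 | T(16,4)=2375101+4·42355950=171798901 | T(16,5)=42355950+5·210766920=1096190550 | T(16,6)=210766920+6·420693273=2734926558 | T(16,7)=420693273+7·408741333=3281882604 | T(16,8)=408741333+8·216627840=2141764053 | T(16,9)=216627840+9·67128490=820784250 | T(16,10)=67128490+10·12662650=193754990 | T(16,11)=12662650+11·1479478=28936908 | T(16,12)=1479478+12·106470=2757118 | T(16,13)=106470+13·4550=165620 | T(16,14)=4550+14·105=6020 | T(16,15)=105+15·1=120 | T(16,16)=1+16·0=1
i=17: T(17,1)=0+1·1=1 | T(17,2)=1+2·32767=65535 | T(17,3)=32767+3·7141686=21457825 | T(17,4)=7141686+4·171798901=694337290 | T(17,5)=171798901+5·1096190550=5652751651 | T(17,6)=1096190550+6·2734926558=17505749898 | T(17,7)=2734926558+7·3281882604=25708104786 | T(17,8)=3281882604+8·2141764053=20415995028 | T(17,9)=2141764053+9·820784250=9528822303 | T(17,10)=820784250+10·193754990=2758334150 | T(17,11)=193754990+11·28936908=512060978 | T(17,12)=28936908+12·2757118=62022324 | T(17,13)=2757118+13·165620=4910178 | T(17,14)=165620+14·6020=249900 | T(17,15)=6020+15·120=7820 | T(17,16)=120+16·1=136 | T(17,17)=1+17·0=1
i=18: T(18,1)=0+1·1=1 | T(18,2)=1+2·65535=131071 | T(18,3)=65535+3·21457825=64439010 | T(18,4)=21457825+4·694337290=2798806985 | T(18,5)=694337290+5·5652751651=28958095545 | T(18,6)=5652751651+6·17505749898=110687251039 | T(18,7)=17505749898+7·25708104786=197462483400 | T(18,8)=25708104786+8·20415995028=189036065010 | T(18,9)=20415995028+9·9528822303=106175395755 | T(18,10)=9528822303+10·2758334150=37112163803 | T(18,11)=2758334150+11·512060978=8391004908 | T(18,12)=512060978+12·62022324=1256328866 | T(18,13)=62022324+13·4910178=125854638 | T(18,14)=4910178+14·249900=8408778 | T(18,15)=249900+15·7820=367200 | T(18,16)=7820+16·136=9996 | T(18,17)=136+17·1=153 | T(18,18)=1+18·0=1
B_17 = ΣS(17,k) = 1+65535+21457825+694337290+5652751651+17505749898+25708104786+20415995028+9528822303+2758334150+512060978+62022324+4910178+249900+7820+136+1 = 82864869804
B_18 = ΣS(18,k) = 1+131071+64439010+2798806985+28958095545+110687251039+197462483400+189036065010+106175395755+37112163803+8391004908+1256328866+125854638+8408778+367200+9996+153+1 = 682076806159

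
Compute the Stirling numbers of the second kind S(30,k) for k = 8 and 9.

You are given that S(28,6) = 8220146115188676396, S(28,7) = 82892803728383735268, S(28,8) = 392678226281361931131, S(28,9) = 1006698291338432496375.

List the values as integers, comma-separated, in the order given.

[29] T[29,7]:7*82892803728383735268+8220146115188676396=588469772213874823272 · T[29,8]:8*392678226281361931131+82892803728383735268=3224318613979279184316 · T[29,9]:9*1006698291338432496375+392678226281361931131=9452962848327254398506
[30] T[30,8]:8*3224318613979279184316+588469772213874823272=26383018684048108297800 · T[30,9]:9*9452962848327254398506+3224318613979279184316=88300984248924568770870
Read S(30,8) = 26383018684048108297800, S(30,9) = 88300984248924568770870.

26383018684048108297800, 88300984248924568770870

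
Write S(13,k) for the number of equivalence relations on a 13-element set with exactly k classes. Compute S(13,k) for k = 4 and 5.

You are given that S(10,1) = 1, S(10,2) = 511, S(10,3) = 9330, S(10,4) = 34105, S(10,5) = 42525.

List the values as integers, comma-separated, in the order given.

@11  (11,2):511·2+1→1023, (11,3):9330·3+511→28501, (11,4):34105·4+9330→145750, (11,5):42525·5+34105→246730
@12  (12,3):28501·3+1023→86526, (12,4):145750·4+28501→611501, (12,5):246730·5+145750→1379400
@13  (13,4):611501·4+86526→2532530, (13,5):1379400·5+611501→7508501
Read S(13,4) = 2532530, S(13,5) = 7508501.

2532530, 7508501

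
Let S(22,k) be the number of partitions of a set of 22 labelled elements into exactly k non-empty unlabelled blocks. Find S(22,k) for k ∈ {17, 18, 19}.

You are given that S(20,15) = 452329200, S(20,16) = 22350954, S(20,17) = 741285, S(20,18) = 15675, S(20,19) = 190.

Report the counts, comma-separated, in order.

1404142047, 53374629, 1389850

r21: T_21,16=16×22350954+452329200=809944464; T_21,17=17×741285+22350954=34952799; T_21,18=18×15675+741285=1023435; T_21,19=19×190+15675=19285
r22: T_22,17=17×34952799+809944464=1404142047; T_22,18=18×1023435+34952799=53374629; T_22,19=19×19285+1023435=1389850
Read S(22,17) = 1404142047, S(22,18) = 53374629, S(22,19) = 1389850.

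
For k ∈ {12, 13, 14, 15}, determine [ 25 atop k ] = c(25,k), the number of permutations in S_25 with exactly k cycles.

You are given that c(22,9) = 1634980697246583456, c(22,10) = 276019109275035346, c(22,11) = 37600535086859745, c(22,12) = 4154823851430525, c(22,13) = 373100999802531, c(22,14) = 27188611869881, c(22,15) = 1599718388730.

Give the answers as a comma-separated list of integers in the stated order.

130770928736755873500, 13990945200239106865, 1246200069070215000, 92446911376173550

r23: T_23,10=22×276019109275035346+1634980697246583456=7707401101297361068; T_23,11=22×37600535086859745+276019109275035346=1103230881185949736; T_23,12=22×4154823851430525+37600535086859745=129006659818331295; T_23,13=22×373100999802531+4154823851430525=12363045847086207; T_23,14=22×27188611869881+373100999802531=971250460939913; T_23,15=22×1599718388730+27188611869881=62382416421941
r24: T_24,11=23×1103230881185949736+7707401101297361068=33081711368574204996; T_24,12=23×129006659818331295+1103230881185949736=4070384057007569521; T_24,13=23×12363045847086207+129006659818331295=413356714301314056; T_24,14=23×971250460939913+12363045847086207=34701806448704206; T_24,15=23×62382416421941+971250460939913=2406046038644556
r25: T_25,12=24×4070384057007569521+33081711368574204996=130770928736755873500; T_25,13=24×413356714301314056+4070384057007569521=13990945200239106865; T_25,14=24×34701806448704206+413356714301314056=1246200069070215000; T_25,15=24×2406046038644556+34701806448704206=92446911376173550
Read c(25,12) = 130770928736755873500, c(25,13) = 13990945200239106865, c(25,14) = 1246200069070215000, c(25,15) = 92446911376173550.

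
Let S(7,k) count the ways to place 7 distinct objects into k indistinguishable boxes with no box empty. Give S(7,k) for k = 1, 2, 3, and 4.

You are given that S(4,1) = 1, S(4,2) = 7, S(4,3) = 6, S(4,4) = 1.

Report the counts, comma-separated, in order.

1, 63, 301, 350

r5: T_5,1=1×1+0=1; T_5,2=2×7+1=15; T_5,3=3×6+7=25; T_5,4=4×1+6=10
r6: T_6,1=1×1+0=1; T_6,2=2×15+1=31; T_6,3=3×25+15=90; T_6,4=4×10+25=65
r7: T_7,1=1×1+0=1; T_7,2=2×31+1=63; T_7,3=3×90+31=301; T_7,4=4×65+90=350
Read S(7,1) = 1, S(7,2) = 63, S(7,3) = 301, S(7,4) = 350.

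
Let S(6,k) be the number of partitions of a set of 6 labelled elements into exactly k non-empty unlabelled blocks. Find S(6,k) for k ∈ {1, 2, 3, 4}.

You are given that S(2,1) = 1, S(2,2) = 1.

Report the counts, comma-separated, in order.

@3  (3,1):1·1+0→1, (3,2):1·2+1→3, (3,3):0·3+1→1
@4  (4,1):1·1+0→1, (4,2):3·2+1→7, (4,3):1·3+3→6, (4,4):0·4+1→1
@5  (5,1):1·1+0→1, (5,2):7·2+1→15, (5,3):6·3+7→25, (5,4):1·4+6→10
@6  (6,1):1·1+0→1, (6,2):15·2+1→31, (6,3):25·3+15→90, (6,4):10·4+25→65
Read S(6,1) = 1, S(6,2) = 31, S(6,3) = 90, S(6,4) = 65.

1, 31, 90, 65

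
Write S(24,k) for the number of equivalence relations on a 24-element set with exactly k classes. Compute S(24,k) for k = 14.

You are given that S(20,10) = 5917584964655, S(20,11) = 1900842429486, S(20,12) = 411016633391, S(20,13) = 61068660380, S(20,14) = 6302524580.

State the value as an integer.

1362091021641000

@21  (21,11):1900842429486·11+5917584964655→26826851689001, (21,12):411016633391·12+1900842429486→6833042030178, (21,13):61068660380·13+411016633391→1204909218331, (21,14):6302524580·14+61068660380→149304004500
@22  (22,12):6833042030178·12+26826851689001→108823356051137, (22,13):1204909218331·13+6833042030178→22496861868481, (22,14):149304004500·14+1204909218331→3295165281331
@23  (23,13):22496861868481·13+108823356051137→401282560341390, (23,14):3295165281331·14+22496861868481→68629175807115
@24  (24,14):68629175807115·14+401282560341390→1362091021641000
Read S(24,14) = 1362091021641000.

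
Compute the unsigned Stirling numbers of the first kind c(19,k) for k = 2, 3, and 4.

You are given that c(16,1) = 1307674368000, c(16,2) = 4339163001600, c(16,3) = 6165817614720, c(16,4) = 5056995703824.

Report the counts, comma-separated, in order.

22376988058521600, 34012249593822720, 30321254007719424

@17  (17,1):1307674368000·16+0→20922789888000, (17,2):4339163001600·16+1307674368000→70734282393600, (17,3):6165817614720·16+4339163001600→102992244837120, (17,4):5056995703824·16+6165817614720→87077748875904
@18  (18,1):20922789888000·17+0→355687428096000, (18,2):70734282393600·17+20922789888000→1223405590579200, (18,3):102992244837120·17+70734282393600→1821602444624640, (18,4):87077748875904·17+102992244837120→1583313975727488
@19  (19,2):1223405590579200·18+355687428096000→22376988058521600, (19,3):1821602444624640·18+1223405590579200→34012249593822720, (19,4):1583313975727488·18+1821602444624640→30321254007719424
Read c(19,2) = 22376988058521600, c(19,3) = 34012249593822720, c(19,4) = 30321254007719424.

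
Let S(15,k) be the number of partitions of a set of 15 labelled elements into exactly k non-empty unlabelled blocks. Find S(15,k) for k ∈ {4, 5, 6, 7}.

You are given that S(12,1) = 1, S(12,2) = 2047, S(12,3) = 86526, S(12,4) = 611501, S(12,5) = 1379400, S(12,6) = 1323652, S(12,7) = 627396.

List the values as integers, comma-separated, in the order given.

42355950, 210766920, 420693273, 408741333

@13  (13,2):2047·2+1→4095, (13,3):86526·3+2047→261625, (13,4):611501·4+86526→2532530, (13,5):1379400·5+611501→7508501, (13,6):1323652·6+1379400→9321312, (13,7):627396·7+1323652→5715424
@14  (14,3):261625·3+4095→788970, (14,4):2532530·4+261625→10391745, (14,5):7508501·5+2532530→40075035, (14,6):9321312·6+7508501→63436373, (14,7):5715424·7+9321312→49329280
@15  (15,4):10391745·4+788970→42355950, (15,5):40075035·5+10391745→210766920, (15,6):63436373·6+40075035→420693273, (15,7):49329280·7+63436373→408741333
Read S(15,4) = 42355950, S(15,5) = 210766920, S(15,6) = 420693273, S(15,7) = 408741333.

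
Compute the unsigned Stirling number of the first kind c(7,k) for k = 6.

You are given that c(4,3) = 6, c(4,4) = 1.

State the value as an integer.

row 5: T[5][4]=4·1+6=10  T[5][5]=4·0+1=1
row 6: T[6][5]=5·1+10=15  T[6][6]=5·0+1=1
row 7: T[7][6]=6·1+15=21
Read c(7,6) = 21.

21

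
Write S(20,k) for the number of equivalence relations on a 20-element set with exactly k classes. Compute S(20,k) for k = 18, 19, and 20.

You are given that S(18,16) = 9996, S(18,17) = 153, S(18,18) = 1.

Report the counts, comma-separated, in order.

i=19: T(19,17)=9996+17·153=12597 | T(19,18)=153+18·1=171 | T(19,19)=1+19·0=1
i=20: T(20,18)=12597+18·171=15675 | T(20,19)=171+19·1=190 | T(20,20)=1+20·0=1
Read S(20,18) = 15675, S(20,19) = 190, S(20,20) = 1.

15675, 190, 1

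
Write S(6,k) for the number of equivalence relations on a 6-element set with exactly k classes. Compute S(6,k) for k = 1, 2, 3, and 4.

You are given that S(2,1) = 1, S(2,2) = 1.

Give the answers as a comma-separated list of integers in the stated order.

1, 31, 90, 65

row 3: T[3][1]=1·1+0=1  T[3][2]=2·1+1=3  T[3][3]=3·0+1=1
row 4: T[4][1]=1·1+0=1  T[4][2]=2·3+1=7  T[4][3]=3·1+3=6  T[4][4]=4·0+1=1
row 5: T[5][1]=1·1+0=1  T[5][2]=2·7+1=15  T[5][3]=3·6+7=25  T[5][4]=4·1+6=10
row 6: T[6][1]=1·1+0=1  T[6][2]=2·15+1=31  T[6][3]=3·25+15=90  T[6][4]=4·10+25=65
Read S(6,1) = 1, S(6,2) = 31, S(6,3) = 90, S(6,4) = 65.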